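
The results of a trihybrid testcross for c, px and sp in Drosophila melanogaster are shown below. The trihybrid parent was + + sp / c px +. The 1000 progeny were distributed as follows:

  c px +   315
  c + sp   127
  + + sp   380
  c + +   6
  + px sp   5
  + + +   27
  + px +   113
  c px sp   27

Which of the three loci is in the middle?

px

The two rarest classes, + px sp and c + +, are the double crossovers. Comparing them with the parentals, only the px allele has switched, so px is the middle locus and the order is sp – px – c.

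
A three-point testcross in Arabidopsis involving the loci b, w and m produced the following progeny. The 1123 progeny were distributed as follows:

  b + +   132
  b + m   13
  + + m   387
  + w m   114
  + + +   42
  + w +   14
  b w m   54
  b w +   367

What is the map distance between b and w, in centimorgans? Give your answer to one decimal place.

24.3 centimorgans

The two most frequent reciprocal classes, b w + and + + m, are the parental types, so the F1 was b w + / + + m.
The two rarest classes, + w + and b + m, are the double crossovers. Comparing them with the parentals, only the b allele has switched, so b is the middle locus and the order is w – b – m.
Crossovers in the w–b interval produce the single-crossover classes b + + and + w m (132 + 114 = 246) plus the double crossovers (27).
RF(w–b) = (246 + 27) / 1123 = 273/1123 = 0.2431 → 24.3 centimorgans.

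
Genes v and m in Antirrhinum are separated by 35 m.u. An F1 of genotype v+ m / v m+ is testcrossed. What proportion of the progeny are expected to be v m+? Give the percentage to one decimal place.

A map distance of 35 m.u. corresponds to a recombination frequency of 0.350.
The F1 is v+ m / v m+, so v m+ is a parental gamete class with expected frequency (1 − r)/2 = 0.650/2 = 0.3250.
That is 0.3250 = 32.5% of the progeny.

32.5%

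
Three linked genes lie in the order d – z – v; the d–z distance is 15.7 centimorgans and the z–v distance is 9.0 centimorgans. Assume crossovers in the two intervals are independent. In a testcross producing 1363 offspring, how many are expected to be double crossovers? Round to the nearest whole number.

19

Map distances give recombination frequencies of 0.157 and 0.090 for the two intervals.
With no interference, expected double-crossover frequency = 0.157 × 0.090 = 0.01413.
Expected number = 0.01413 × 1363 = 19.26 ≈ 19.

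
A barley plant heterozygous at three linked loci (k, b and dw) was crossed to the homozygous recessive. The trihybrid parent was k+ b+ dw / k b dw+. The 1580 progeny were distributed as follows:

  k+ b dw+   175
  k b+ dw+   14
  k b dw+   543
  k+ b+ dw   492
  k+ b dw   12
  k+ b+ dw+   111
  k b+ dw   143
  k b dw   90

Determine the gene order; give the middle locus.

b

The two rarest classes, k+ b dw and k b+ dw+, are the double crossovers. Comparing them with the parentals, only the b allele has switched, so b is the middle locus and the order is dw – b – k.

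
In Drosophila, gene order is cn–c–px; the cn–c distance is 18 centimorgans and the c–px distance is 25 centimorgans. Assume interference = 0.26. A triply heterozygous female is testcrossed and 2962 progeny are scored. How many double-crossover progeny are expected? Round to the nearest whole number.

Map distances give recombination frequencies of 0.180 and 0.250 for the two intervals.
With interference 0.26 (so coincidence = 0.74), expected double-crossover frequency = 0.180 × 0.250 × 0.74 = 0.03330.
Expected number = 0.03330 × 2962 = 98.63 ≈ 99.

99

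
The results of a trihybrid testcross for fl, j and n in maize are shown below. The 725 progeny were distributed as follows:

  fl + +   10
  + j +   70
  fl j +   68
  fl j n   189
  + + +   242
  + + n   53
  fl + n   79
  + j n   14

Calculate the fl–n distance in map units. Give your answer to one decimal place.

20.0 map units

The two most frequent reciprocal classes, fl j n and + + +, are the parental types, so the F1 was fl j n / + + +.
The two rarest classes, + j n and fl + +, are the double crossovers. Comparing them with the parentals, only the fl allele has switched, so fl is the middle locus and the order is j – fl – n.
Crossovers in the fl–n interval produce the single-crossover classes fl j + and + + n (68 + 53 = 121) plus the double crossovers (24).
RF(fl–n) = (121 + 24) / 725 = 145/725 = 0.2000 → 20.0 map units.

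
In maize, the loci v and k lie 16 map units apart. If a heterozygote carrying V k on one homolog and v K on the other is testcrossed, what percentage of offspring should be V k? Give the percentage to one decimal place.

A map distance of 16 map units corresponds to a recombination frequency of 0.160.
The F1 is V k / v K, so V k is a parental gamete class with expected frequency (1 − r)/2 = 0.840/2 = 0.4200.
That is 0.4200 = 42.0% of the progeny.

42.0%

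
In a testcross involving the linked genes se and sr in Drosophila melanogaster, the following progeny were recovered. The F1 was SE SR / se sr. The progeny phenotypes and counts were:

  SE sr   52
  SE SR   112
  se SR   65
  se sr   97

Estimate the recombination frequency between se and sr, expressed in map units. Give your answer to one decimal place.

The recombinant classes are SE sr and se SR: 52 + 65 = 117.
Recombination frequency = 117/326 = 0.3589 ≈ 35.9%, i.e. 35.9 map units.

35.9 map units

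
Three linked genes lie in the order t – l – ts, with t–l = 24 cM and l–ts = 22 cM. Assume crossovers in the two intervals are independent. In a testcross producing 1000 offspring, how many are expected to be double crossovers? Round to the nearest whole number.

53

Map distances give recombination frequencies of 0.240 and 0.220 for the two intervals.
With no interference, expected double-crossover frequency = 0.240 × 0.220 = 0.05280.
Expected number = 0.05280 × 1000 = 52.80 ≈ 53.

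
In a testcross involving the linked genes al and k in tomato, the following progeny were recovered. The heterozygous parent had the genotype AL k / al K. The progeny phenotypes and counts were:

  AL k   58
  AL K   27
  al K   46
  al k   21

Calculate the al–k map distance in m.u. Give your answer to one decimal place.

31.6 m.u.

The recombinant classes are AL K and al k: 27 + 21 = 48.
Recombination frequency = 48/152 = 0.3158 ≈ 31.6%, i.e. 31.6 m.u.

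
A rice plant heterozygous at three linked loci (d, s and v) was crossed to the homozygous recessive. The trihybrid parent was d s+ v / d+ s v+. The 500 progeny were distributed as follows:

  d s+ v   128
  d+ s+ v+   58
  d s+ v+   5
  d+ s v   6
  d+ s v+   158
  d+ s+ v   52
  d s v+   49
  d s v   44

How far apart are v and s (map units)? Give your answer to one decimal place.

22.6 map units

The two rarest classes, d s+ v+ and d+ s v, are the double crossovers. Comparing them with the parentals, only the v allele has switched, so v is the middle locus and the order is d – v – s.
Crossovers in the v–s interval produce the single-crossover classes d s v and d+ s+ v+ (44 + 58 = 102) plus the double crossovers (11).
RF(v–s) = (102 + 11) / 500 = 113/500 = 0.2260 → 22.6 map units.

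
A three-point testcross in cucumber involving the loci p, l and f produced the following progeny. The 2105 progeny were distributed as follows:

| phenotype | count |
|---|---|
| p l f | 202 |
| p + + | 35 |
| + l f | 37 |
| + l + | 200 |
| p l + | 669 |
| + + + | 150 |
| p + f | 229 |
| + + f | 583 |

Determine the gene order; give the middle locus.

The two most frequent reciprocal classes, + + f and p l +, are the parental types, so the F1 was + + f / p l +.
The two rarest classes, + l f and p + +, are the double crossovers. Comparing them with the parentals, only the l allele has switched, so l is the middle locus and the order is p – l – f.

l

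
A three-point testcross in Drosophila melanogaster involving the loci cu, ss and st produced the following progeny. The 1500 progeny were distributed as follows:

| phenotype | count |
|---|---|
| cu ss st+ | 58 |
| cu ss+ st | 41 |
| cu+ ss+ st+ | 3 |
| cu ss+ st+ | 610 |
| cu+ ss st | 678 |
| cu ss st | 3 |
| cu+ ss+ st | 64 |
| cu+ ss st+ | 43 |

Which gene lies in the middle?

The two most frequent reciprocal classes, cu+ ss st and cu ss+ st+, are the parental types, so the F1 was cu+ ss st / cu ss+ st+.
The two rarest classes, cu ss st and cu+ ss+ st+, are the double crossovers. Comparing them with the parentals, only the cu allele has switched, so cu is the middle locus and the order is ss – cu – st.

cu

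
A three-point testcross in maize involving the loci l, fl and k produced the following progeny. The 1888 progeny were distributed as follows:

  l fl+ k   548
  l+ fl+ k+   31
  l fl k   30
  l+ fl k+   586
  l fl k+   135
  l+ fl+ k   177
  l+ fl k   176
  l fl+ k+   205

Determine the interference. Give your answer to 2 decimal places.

0.30

The two most frequent reciprocal classes, l+ fl k+ and l fl+ k, are the parental types, so the F1 was l+ fl k+ / l fl+ k.
The two rarest classes, l+ fl+ k+ and l fl k, are the double crossovers. Comparing them with the parentals, only the fl allele has switched, so fl is the middle locus and the order is k – fl – l.
k–fl: (381 + 61)/1888 = 0.2341; fl–l: (312 + 61)/1888 = 0.1976.
Expected DCO frequency = 0.2341 × 0.1976 ≈ 0.04626; observed = 61/1888 ≈ 0.03231.
Coefficient of coincidence = 0.03231/0.04626 ≈ 0.70; interference = 1 − 0.70 = 0.30.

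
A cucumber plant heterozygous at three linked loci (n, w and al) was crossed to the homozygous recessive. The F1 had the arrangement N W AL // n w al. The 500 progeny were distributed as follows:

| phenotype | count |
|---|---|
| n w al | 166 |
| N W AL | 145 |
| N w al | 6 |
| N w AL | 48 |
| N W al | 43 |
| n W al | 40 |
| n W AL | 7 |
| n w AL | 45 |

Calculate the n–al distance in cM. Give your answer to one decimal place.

The two rarest classes, n W AL and N w al, are the double crossovers. Comparing them with the parentals, only the n allele has switched, so n is the middle locus and the order is w – n – al.
Crossovers in the n–al interval produce the single-crossover classes N W al and n w AL (43 + 45 = 88) plus the double crossovers (13).
RF(n–al) = (88 + 13) / 500 = 101/500 = 0.2020 → 20.2 cM.

20.2 cM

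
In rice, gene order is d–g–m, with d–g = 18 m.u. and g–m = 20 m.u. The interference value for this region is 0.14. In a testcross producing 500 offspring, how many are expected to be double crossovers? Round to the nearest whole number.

15

Map distances give recombination frequencies of 0.180 and 0.200 for the two intervals.
With interference 0.14 (so coincidence = 0.86), expected double-crossover frequency = 0.180 × 0.200 × 0.86 = 0.03096.
Expected number = 0.03096 × 500 = 15.48 ≈ 15.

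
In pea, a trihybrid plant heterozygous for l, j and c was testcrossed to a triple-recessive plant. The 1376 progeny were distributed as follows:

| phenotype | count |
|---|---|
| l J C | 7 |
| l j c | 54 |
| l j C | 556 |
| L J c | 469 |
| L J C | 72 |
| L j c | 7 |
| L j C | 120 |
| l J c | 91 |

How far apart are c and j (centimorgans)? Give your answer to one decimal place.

The two most frequent reciprocal classes, l j C and L J c, are the parental types, so the F1 was l j C / L J c.
The two rarest classes, l J C and L j c, are the double crossovers. Comparing them with the parentals, only the j allele has switched, so j is the middle locus and the order is c – j – l.
Crossovers in the c–j interval produce the single-crossover classes l j c and L J C (54 + 72 = 126) plus the double crossovers (14).
RF(c–j) = (126 + 14) / 1376 = 140/1376 = 0.1017 → 10.2 centimorgans.

10.2 centimorgans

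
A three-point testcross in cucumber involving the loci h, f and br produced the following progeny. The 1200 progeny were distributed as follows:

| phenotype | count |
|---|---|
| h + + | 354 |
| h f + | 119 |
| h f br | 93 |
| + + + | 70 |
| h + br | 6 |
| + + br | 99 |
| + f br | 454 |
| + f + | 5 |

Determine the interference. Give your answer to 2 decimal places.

The two most frequent reciprocal classes, + f br and h + +, are the parental types, so the F1 was + f br / h + +.
The two rarest classes, + f + and h + br, are the double crossovers. Comparing them with the parentals, only the br allele has switched, so br is the middle locus and the order is h – br – f.
h–br: (163 + 11)/1200 = 0.1450; br–f: (218 + 11)/1200 = 0.1908.
Expected DCO frequency = 0.1450 × 0.1908 ≈ 0.02767; observed = 11/1200 ≈ 0.00917.
Coefficient of coincidence = 0.00917/0.02767 ≈ 0.33; interference = 1 − 0.33 = 0.67.

0.67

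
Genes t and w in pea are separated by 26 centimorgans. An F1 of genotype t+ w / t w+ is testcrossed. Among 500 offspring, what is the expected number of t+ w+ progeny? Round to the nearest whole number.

65

A map distance of 26 centimorgans corresponds to a recombination frequency of 0.260.
The F1 is t+ w / t w+, so t+ w+ is a recombinant gamete class with expected frequency r/2 = 0.260/2 = 0.1300.
Expected number = 0.1300 × 500 = 65.00 ≈ 65.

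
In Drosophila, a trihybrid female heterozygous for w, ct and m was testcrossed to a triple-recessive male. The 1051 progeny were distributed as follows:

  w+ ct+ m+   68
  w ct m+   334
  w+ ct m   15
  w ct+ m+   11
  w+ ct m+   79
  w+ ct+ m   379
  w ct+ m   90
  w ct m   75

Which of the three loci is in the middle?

ct

The two most frequent reciprocal classes, w+ ct+ m and w ct m+, are the parental types, so the F1 was w+ ct+ m / w ct m+.
The two rarest classes, w+ ct m and w ct+ m+, are the double crossovers. Comparing them with the parentals, only the ct allele has switched, so ct is the middle locus and the order is m – ct – w.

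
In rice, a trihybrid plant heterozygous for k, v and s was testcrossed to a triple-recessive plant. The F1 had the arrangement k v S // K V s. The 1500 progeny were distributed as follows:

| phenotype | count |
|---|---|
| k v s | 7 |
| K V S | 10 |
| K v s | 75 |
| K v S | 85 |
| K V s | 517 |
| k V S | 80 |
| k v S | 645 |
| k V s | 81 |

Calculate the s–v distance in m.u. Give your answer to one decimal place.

11.5 m.u.

The two rarest classes, k v s and K V S, are the double crossovers. Comparing them with the parentals, only the s allele has switched, so s is the middle locus and the order is k – s – v.
Crossovers in the s–v interval produce the single-crossover classes k V S and K v s (80 + 75 = 155) plus the double crossovers (17).
RF(s–v) = (155 + 17) / 1500 = 172/1500 = 0.1147 → 11.5 m.u.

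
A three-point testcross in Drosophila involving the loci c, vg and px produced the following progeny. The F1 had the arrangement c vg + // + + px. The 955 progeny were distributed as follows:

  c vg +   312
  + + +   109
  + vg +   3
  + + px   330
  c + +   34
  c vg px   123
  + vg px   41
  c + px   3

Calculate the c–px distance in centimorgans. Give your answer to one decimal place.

The two rarest classes, + vg + and c + px, are the double crossovers. Comparing them with the parentals, only the c allele has switched, so c is the middle locus and the order is vg – c – px.
Crossovers in the c–px interval produce the single-crossover classes c vg px and + + + (123 + 109 = 232) plus the double crossovers (6).
RF(c–px) = (232 + 6) / 955 = 238/955 = 0.2492 → 24.9 centimorgans.

24.9 centimorgans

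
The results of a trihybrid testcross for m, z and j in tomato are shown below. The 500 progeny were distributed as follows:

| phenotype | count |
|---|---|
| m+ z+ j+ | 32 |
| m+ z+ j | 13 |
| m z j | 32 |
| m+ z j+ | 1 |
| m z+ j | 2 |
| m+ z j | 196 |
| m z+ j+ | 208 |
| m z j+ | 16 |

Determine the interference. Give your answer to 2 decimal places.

0.30

The two most frequent reciprocal classes, m+ z j and m z+ j+, are the parental types, so the F1 was m+ z j / m z+ j+.
The two rarest classes, m+ z j+ and m z+ j, are the double crossovers. Comparing them with the parentals, only the j allele has switched, so j is the middle locus and the order is z – j – m.
z–j: (29 + 3)/500 = 0.0640; j–m: (64 + 3)/500 = 0.1340.
Expected DCO frequency = 0.0640 × 0.1340 ≈ 0.00858; observed = 3/500 ≈ 0.00600.
Coefficient of coincidence = 0.00600/0.00858 ≈ 0.70; interference = 1 − 0.70 = 0.30.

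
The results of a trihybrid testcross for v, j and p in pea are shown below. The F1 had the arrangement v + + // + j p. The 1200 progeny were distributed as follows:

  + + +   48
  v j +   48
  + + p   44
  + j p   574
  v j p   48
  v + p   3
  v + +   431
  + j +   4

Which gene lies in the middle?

The two rarest classes, v + p and + j +, are the double crossovers. Comparing them with the parentals, only the p allele has switched, so p is the middle locus and the order is j – p – v.

p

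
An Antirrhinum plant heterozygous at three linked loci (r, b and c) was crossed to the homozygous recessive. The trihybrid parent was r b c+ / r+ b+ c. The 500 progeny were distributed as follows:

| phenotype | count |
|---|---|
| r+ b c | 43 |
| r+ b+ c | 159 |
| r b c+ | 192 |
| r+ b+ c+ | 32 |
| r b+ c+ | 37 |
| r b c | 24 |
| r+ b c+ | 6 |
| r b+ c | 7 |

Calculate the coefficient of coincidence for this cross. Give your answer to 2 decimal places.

1.01

The two rarest classes, r+ b c+ and r b+ c, are the double crossovers. Comparing them with the parentals, only the r allele has switched, so r is the middle locus and the order is b – r – c.
b–r: (80 + 13)/500 = 0.1860; r–c: (56 + 13)/500 = 0.1380.
Expected DCO frequency = 0.1860 × 0.1380 ≈ 0.02567; observed = 13/500 ≈ 0.02600.
Coefficient of coincidence = 0.02600/0.02567 ≈ 1.01.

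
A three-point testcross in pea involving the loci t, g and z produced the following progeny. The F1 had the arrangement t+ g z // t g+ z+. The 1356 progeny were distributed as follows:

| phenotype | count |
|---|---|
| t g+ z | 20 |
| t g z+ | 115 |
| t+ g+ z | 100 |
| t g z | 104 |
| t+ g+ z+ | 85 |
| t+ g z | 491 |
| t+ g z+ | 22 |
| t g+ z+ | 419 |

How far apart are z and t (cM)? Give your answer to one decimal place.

The two rarest classes, t+ g z+ and t g+ z, are the double crossovers. Comparing them with the parentals, only the z allele has switched, so z is the middle locus and the order is g – z – t.
Crossovers in the z–t interval produce the single-crossover classes t g z and t+ g+ z+ (104 + 85 = 189) plus the double crossovers (42).
RF(z–t) = (189 + 42) / 1356 = 231/1356 = 0.1704 → 17.0 cM.

17.0 cM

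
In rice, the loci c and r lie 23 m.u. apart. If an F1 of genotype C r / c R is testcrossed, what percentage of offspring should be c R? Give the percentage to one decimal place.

38.5%

A map distance of 23 m.u. corresponds to a recombination frequency of 0.230.
The F1 is C r / c R, so c R is a parental gamete class with expected frequency (1 − r)/2 = 0.770/2 = 0.3850.
That is 0.3850 = 38.5% of the progeny.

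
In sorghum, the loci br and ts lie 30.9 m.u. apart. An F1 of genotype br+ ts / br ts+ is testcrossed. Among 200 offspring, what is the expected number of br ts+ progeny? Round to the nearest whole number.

69

A map distance of 30.9 m.u. corresponds to a recombination frequency of 0.309.
The F1 is br+ ts / br ts+, so br ts+ is a parental gamete class with expected frequency (1 − r)/2 = 0.691/2 = 0.3455.
Expected number = 0.3455 × 200 = 69.10 ≈ 69.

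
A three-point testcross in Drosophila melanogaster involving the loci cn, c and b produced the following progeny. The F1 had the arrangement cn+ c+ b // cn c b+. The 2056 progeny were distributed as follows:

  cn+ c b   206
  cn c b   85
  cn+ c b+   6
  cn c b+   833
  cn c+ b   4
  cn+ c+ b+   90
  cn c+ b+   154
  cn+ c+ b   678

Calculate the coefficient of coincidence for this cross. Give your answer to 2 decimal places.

The two rarest classes, cn c+ b and cn+ c b+, are the double crossovers. Comparing them with the parentals, only the cn allele has switched, so cn is the middle locus and the order is b – cn – c.
b–cn: (175 + 10)/2056 = 0.0900; cn–c: (360 + 10)/2056 = 0.1800.
Expected DCO frequency = 0.0900 × 0.1800 ≈ 0.01620; observed = 10/2056 ≈ 0.00486.
Coefficient of coincidence = 0.00486/0.01620 ≈ 0.30.

0.30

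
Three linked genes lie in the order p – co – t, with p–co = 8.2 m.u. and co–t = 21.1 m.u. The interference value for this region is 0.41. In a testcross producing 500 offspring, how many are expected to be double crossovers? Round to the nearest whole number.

Map distances give recombination frequencies of 0.082 and 0.211 for the two intervals.
With interference 0.41 (so coincidence = 0.59), expected double-crossover frequency = 0.082 × 0.211 × 0.59 = 0.01021.
Expected number = 0.01021 × 500 = 5.10 ≈ 5.

5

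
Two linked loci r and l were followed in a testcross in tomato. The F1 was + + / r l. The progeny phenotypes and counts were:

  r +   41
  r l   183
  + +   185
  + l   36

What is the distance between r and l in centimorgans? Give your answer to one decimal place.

17.3 centimorgans

The recombinant classes are + l and r +: 36 + 41 = 77.
Recombination frequency = 77/445 = 0.1730 ≈ 17.3%, i.e. 17.3 centimorgans.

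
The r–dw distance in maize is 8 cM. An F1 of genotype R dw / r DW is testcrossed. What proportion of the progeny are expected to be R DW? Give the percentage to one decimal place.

A map distance of 8 cM corresponds to a recombination frequency of 0.080.
The F1 is R dw / r DW, so R DW is a recombinant gamete class with expected frequency r/2 = 0.080/2 = 0.0400.
That is 0.0400 = 4.0% of the progeny.

4.0%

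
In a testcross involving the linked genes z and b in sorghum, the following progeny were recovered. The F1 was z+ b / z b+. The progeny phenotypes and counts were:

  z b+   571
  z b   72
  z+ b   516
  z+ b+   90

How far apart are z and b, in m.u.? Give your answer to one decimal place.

13.0 m.u.

The recombinant classes are z+ b+ and z b: 90 + 72 = 162.
Recombination frequency = 162/1249 = 0.1297 ≈ 13.0%, i.e. 13.0 m.u.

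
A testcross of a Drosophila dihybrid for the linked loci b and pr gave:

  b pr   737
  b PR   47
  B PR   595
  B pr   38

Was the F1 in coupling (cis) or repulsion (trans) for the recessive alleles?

cis

The two most frequent classes are B PR (595) and b pr (737); these are the parental (non-recombinant) types.
So the F1 carried B PR on one chromosome and b pr on the other — the recessive alleles are on the same chromosome (cis / coupling).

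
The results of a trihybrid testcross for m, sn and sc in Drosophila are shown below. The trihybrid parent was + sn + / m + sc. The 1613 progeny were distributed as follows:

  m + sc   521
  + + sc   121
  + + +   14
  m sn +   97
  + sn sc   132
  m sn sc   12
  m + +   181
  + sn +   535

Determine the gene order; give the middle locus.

The two rarest classes, + + + and m sn sc, are the double crossovers. Comparing them with the parentals, only the sn allele has switched, so sn is the middle locus and the order is m – sn – sc.

sn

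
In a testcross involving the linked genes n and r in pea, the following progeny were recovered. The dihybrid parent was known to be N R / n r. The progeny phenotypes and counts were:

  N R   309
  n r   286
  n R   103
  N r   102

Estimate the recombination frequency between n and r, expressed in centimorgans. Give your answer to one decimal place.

25.6 centimorgans

The recombinant classes are N r and n R: 102 + 103 = 205.
Recombination frequency = 205/800 = 0.2562 ≈ 25.6%, i.e. 25.6 centimorgans.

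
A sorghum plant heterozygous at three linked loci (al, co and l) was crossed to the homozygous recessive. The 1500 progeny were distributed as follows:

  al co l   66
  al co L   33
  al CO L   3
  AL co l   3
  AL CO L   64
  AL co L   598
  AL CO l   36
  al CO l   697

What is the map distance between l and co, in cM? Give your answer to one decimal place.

9.1 cM

The two most frequent reciprocal classes, AL co L and al CO l, are the parental types, so the F1 was AL co L / al CO l.
The two rarest classes, AL co l and al CO L, are the double crossovers. Comparing them with the parentals, only the l allele has switched, so l is the middle locus and the order is co – l – al.
Crossovers in the co–l interval produce the single-crossover classes AL CO L and al co l (64 + 66 = 130) plus the double crossovers (6).
RF(co–l) = (130 + 6) / 1500 = 136/1500 = 0.0907 → 9.1 cM.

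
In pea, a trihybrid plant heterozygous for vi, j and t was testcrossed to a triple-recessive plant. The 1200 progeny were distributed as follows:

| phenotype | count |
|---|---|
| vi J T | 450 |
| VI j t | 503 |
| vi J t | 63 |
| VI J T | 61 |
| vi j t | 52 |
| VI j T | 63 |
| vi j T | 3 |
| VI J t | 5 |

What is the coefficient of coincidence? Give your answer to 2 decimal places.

0.59

The two most frequent reciprocal classes, vi J T and VI j t, are the parental types, so the F1 was vi J T / VI j t.
The two rarest classes, vi j T and VI J t, are the double crossovers. Comparing them with the parentals, only the j allele has switched, so j is the middle locus and the order is t – j – vi.
t–j: (126 + 8)/1200 = 0.1117; j–vi: (113 + 8)/1200 = 0.1008.
Expected DCO frequency = 0.1117 × 0.1008 ≈ 0.01126; observed = 8/1200 ≈ 0.00667.
Coefficient of coincidence = 0.00667/0.01126 ≈ 0.59.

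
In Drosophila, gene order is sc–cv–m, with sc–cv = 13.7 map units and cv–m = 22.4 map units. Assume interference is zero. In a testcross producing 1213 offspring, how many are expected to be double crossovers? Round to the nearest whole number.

37

Map distances give recombination frequencies of 0.137 and 0.224 for the two intervals.
With no interference, expected double-crossover frequency = 0.137 × 0.224 = 0.03069.
Expected number = 0.03069 × 1213 = 37.22 ≈ 37.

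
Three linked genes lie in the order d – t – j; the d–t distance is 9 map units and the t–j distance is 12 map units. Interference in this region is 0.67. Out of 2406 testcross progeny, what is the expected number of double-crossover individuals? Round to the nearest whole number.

9

Map distances give recombination frequencies of 0.090 and 0.120 for the two intervals.
With interference 0.67 (so coincidence = 0.33), expected double-crossover frequency = 0.090 × 0.120 × 0.33 = 0.00356.
Expected number = 0.00356 × 2406 = 8.57 ≈ 9.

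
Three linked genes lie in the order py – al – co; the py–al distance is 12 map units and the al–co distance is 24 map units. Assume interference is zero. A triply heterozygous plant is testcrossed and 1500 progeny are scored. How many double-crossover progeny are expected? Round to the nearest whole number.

43

Map distances give recombination frequencies of 0.120 and 0.240 for the two intervals.
With no interference, expected double-crossover frequency = 0.120 × 0.240 = 0.02880.
Expected number = 0.02880 × 1500 = 43.20 ≈ 43.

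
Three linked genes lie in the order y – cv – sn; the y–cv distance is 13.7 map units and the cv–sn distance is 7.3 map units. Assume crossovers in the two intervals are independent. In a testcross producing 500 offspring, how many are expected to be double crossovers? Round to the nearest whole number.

5

Map distances give recombination frequencies of 0.137 and 0.073 for the two intervals.
With no interference, expected double-crossover frequency = 0.137 × 0.073 = 0.01000.
Expected number = 0.01000 × 500 = 5.00 ≈ 5.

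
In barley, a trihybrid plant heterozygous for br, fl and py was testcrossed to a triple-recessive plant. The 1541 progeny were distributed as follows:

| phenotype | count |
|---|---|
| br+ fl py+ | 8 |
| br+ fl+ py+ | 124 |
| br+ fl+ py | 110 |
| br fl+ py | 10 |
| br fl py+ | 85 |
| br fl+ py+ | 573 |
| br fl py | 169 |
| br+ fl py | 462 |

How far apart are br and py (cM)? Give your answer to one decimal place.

The two most frequent reciprocal classes, br fl+ py+ and br+ fl py, are the parental types, so the F1 was br fl+ py+ / br+ fl py.
The two rarest classes, br fl+ py and br+ fl py+, are the double crossovers. Comparing them with the parentals, only the py allele has switched, so py is the middle locus and the order is br – py – fl.
Crossovers in the br–py interval produce the single-crossover classes br+ fl+ py+ and br fl py (124 + 169 = 293) plus the double crossovers (18).
RF(br–py) = (293 + 18) / 1541 = 311/1541 = 0.2018 → 20.2 cM.

20.2 cM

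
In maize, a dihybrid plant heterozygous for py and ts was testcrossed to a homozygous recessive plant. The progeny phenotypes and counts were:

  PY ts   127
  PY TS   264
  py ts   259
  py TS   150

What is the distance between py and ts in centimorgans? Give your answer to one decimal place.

The two most frequent classes, PY TS (264) and py ts (259), are the parental types, so the F1 was PY TS / py ts.
The recombinant classes are PY ts and py TS: 127 + 150 = 277.
Recombination frequency = 277/800 = 0.3463 ≈ 34.6%, i.e. 34.6 centimorgans.

34.6 centimorgans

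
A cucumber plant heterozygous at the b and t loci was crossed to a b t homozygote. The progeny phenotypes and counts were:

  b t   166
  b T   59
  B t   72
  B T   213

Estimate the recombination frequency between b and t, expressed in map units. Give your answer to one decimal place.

The two most frequent classes, B T (213) and b t (166), are the parental types, so the F1 was B T / b t.
The recombinant classes are B t and b T: 72 + 59 = 131.
Recombination frequency = 131/510 = 0.2569 ≈ 25.7%, i.e. 25.7 map units.

25.7 map units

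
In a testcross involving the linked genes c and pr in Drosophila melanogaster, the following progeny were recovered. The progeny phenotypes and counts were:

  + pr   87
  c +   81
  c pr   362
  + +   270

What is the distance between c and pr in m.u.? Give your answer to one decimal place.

21.0 m.u.

The two most frequent classes, + + (270) and c pr (362), are the parental types, so the F1 was + + / c pr.
The recombinant classes are + pr and c +: 87 + 81 = 168.
Recombination frequency = 168/800 = 0.2100 ≈ 21.0%, i.e. 21.0 m.u.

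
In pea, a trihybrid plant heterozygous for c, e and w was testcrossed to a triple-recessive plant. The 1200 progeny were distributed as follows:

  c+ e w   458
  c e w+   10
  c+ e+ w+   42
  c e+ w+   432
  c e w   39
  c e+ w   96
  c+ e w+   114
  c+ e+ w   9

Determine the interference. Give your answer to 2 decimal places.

0.00

The two most frequent reciprocal classes, c+ e w and c e+ w+, are the parental types, so the F1 was c+ e w / c e+ w+.
The two rarest classes, c+ e+ w and c e w+, are the double crossovers. Comparing them with the parentals, only the e allele has switched, so e is the middle locus and the order is c – e – w.
c–e: (81 + 19)/1200 = 0.0833; e–w: (210 + 19)/1200 = 0.1908.
Expected DCO frequency = 0.0833 × 0.1908 ≈ 0.01589; observed = 19/1200 ≈ 0.01583.
Coefficient of coincidence = 0.01583/0.01589 ≈ 1.00; interference = 1 − 1.00 = 0.00.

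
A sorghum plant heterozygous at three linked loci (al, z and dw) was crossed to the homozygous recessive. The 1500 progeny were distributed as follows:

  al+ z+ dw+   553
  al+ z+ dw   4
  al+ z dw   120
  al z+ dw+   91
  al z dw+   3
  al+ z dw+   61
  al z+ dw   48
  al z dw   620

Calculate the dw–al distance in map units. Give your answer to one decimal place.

The two most frequent reciprocal classes, al+ z+ dw+ and al z dw, are the parental types, so the F1 was al+ z+ dw+ / al z dw.
The two rarest classes, al+ z+ dw and al z dw+, are the double crossovers. Comparing them with the parentals, only the dw allele has switched, so dw is the middle locus and the order is z – dw – al.
Crossovers in the dw–al interval produce the single-crossover classes al z+ dw+ and al+ z dw (91 + 120 = 211) plus the double crossovers (7).
RF(dw–al) = (211 + 7) / 1500 = 218/1500 = 0.1453 → 14.5 map units.

14.5 map units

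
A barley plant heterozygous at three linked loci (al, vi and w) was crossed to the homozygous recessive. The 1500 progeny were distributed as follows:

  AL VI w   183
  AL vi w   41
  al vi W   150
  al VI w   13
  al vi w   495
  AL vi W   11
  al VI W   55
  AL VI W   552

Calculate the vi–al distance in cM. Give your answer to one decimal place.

The two most frequent reciprocal classes, al vi w and AL VI W, are the parental types, so the F1 was al vi w / AL VI W.
The two rarest classes, al VI w and AL vi W, are the double crossovers. Comparing them with the parentals, only the vi allele has switched, so vi is the middle locus and the order is al – vi – w.
Crossovers in the al–vi interval produce the single-crossover classes AL vi w and al VI W (41 + 55 = 96) plus the double crossovers (24).
RF(al–vi) = (96 + 24) / 1500 = 120/1500 = 0.0800 → 8.0 cM.

8.0 cM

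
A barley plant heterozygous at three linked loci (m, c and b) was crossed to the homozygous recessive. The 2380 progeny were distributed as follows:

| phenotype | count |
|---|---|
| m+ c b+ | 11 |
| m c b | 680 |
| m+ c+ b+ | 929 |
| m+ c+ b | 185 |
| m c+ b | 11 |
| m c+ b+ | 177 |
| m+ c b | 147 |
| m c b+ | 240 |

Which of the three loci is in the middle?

The two most frequent reciprocal classes, m+ c+ b+ and m c b, are the parental types, so the F1 was m+ c+ b+ / m c b.
The two rarest classes, m+ c b+ and m c+ b, are the double crossovers. Comparing them with the parentals, only the c allele has switched, so c is the middle locus and the order is m – c – b.

c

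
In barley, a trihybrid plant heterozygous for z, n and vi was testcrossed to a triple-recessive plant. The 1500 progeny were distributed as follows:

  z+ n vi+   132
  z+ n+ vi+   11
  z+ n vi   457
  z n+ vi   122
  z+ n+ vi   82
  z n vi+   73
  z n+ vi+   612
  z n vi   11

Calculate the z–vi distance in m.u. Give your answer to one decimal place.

18.4 m.u.

The two most frequent reciprocal classes, z+ n vi and z n+ vi+, are the parental types, so the F1 was z+ n vi / z n+ vi+.
The two rarest classes, z n vi and z+ n+ vi+, are the double crossovers. Comparing them with the parentals, only the z allele has switched, so z is the middle locus and the order is vi – z – n.
Crossovers in the vi–z interval produce the single-crossover classes z+ n vi+ and z n+ vi (132 + 122 = 254) plus the double crossovers (22).
RF(vi–z) = (254 + 22) / 1500 = 276/1500 = 0.1840 → 18.4 m.u.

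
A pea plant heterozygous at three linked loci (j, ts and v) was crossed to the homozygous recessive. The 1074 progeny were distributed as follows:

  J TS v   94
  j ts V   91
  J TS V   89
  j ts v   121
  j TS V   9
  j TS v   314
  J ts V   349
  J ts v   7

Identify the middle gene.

The two most frequent reciprocal classes, j TS v and J ts V, are the parental types, so the F1 was j TS v / J ts V.
The two rarest classes, j TS V and J ts v, are the double crossovers. Comparing them with the parentals, only the v allele has switched, so v is the middle locus and the order is ts – v – j.

v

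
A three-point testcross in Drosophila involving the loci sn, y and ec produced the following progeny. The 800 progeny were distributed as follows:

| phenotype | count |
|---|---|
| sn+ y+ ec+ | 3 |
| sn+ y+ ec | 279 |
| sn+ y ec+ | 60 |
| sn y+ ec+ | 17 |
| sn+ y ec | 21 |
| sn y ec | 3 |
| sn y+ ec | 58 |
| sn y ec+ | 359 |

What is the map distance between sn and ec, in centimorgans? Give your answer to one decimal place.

15.5 centimorgans

The two most frequent reciprocal classes, sn y ec+ and sn+ y+ ec, are the parental types, so the F1 was sn y ec+ / sn+ y+ ec.
The two rarest classes, sn y ec and sn+ y+ ec+, are the double crossovers. Comparing them with the parentals, only the ec allele has switched, so ec is the middle locus and the order is y – ec – sn.
Crossovers in the ec–sn interval produce the single-crossover classes sn+ y ec+ and sn y+ ec (60 + 58 = 118) plus the double crossovers (6).
RF(ec–sn) = (118 + 6) / 800 = 124/800 = 0.1550 → 15.5 centimorgans.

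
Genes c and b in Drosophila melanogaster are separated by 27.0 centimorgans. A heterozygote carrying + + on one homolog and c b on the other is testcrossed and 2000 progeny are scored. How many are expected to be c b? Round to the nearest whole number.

A map distance of 27.0 centimorgans corresponds to a recombination frequency of 0.270.
The F1 is + + / c b, so c b is a parental gamete class with expected frequency (1 − r)/2 = 0.730/2 = 0.3650.
Expected number = 0.3650 × 2000 = 730.00 ≈ 730.

730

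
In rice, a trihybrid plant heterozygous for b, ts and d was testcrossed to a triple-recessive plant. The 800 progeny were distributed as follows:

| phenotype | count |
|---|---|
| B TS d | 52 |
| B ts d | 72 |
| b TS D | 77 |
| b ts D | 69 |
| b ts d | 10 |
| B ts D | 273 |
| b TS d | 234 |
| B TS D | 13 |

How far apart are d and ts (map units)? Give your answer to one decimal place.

The two most frequent reciprocal classes, b TS d and B ts D, are the parental types, so the F1 was b TS d / B ts D.
The two rarest classes, b ts d and B TS D, are the double crossovers. Comparing them with the parentals, only the ts allele has switched, so ts is the middle locus and the order is b – ts – d.
Crossovers in the ts–d interval produce the single-crossover classes b TS D and B ts d (77 + 72 = 149) plus the double crossovers (23).
RF(ts–d) = (149 + 23) / 800 = 172/800 = 0.2150 → 21.5 map units.

21.5 map units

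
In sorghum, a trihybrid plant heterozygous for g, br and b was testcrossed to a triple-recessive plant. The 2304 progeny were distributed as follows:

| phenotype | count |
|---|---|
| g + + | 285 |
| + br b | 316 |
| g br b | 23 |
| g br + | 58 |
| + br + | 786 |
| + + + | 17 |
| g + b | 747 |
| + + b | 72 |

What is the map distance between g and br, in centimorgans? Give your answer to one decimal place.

7.4 centimorgans

The two most frequent reciprocal classes, + br + and g + b, are the parental types, so the F1 was + br + / g + b.
The two rarest classes, + + + and g br b, are the double crossovers. Comparing them with the parentals, only the br allele has switched, so br is the middle locus and the order is b – br – g.
Crossovers in the br–g interval produce the single-crossover classes g br + and + + b (58 + 72 = 130) plus the double crossovers (40).
RF(br–g) = (130 + 40) / 2304 = 170/2304 = 0.0738 → 7.4 centimorgans.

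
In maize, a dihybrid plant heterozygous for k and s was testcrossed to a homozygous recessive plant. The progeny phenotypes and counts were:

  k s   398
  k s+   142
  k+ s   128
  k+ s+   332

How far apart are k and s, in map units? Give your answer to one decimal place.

27.0 map units

The two most frequent classes, k+ s+ (332) and k s (398), are the parental types, so the F1 was k+ s+ / k s.
The recombinant classes are k+ s and k s+: 128 + 142 = 270.
Recombination frequency = 270/1000 = 0.2700 ≈ 27.0%, i.e. 27.0 map units.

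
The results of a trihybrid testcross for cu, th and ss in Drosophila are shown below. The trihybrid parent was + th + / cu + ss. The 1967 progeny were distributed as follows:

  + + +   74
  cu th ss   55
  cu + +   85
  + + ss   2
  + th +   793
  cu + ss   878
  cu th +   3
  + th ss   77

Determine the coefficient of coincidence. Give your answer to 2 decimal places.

The two rarest classes, cu th + and + + ss, are the double crossovers. Comparing them with the parentals, only the cu allele has switched, so cu is the middle locus and the order is ss – cu – th.
ss–cu: (162 + 5)/1967 = 0.0849; cu–th: (129 + 5)/1967 = 0.0681.
Expected DCO frequency = 0.0849 × 0.0681 ≈ 0.00578; observed = 5/1967 ≈ 0.00254.
Coefficient of coincidence = 0.00254/0.00578 ≈ 0.44.

0.44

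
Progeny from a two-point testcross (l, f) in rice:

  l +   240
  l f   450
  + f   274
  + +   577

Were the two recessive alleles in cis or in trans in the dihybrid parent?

The two most frequent classes are + + (577) and l f (450); these are the parental (non-recombinant) types.
So the F1 carried + + on one chromosome and l f on the other — the recessive alleles are on the same chromosome (cis / coupling).

cis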